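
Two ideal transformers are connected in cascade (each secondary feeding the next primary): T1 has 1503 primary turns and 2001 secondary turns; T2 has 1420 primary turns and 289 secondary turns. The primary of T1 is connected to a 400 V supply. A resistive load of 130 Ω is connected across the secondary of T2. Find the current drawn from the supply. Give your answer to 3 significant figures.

I_supply ≈ 0.226 A

Secondary of T1: V = 400.00 × 2001/1503 = 532.53 V.
Secondary of T2: V = 532.53 × 289/1420 = 108.38 V.
I_load = 108.38/130 = 0.83371 A, so P_out = 108.38 × 0.83371 = 90.359 W.
All ideal ⇒ P_in = P_out, so I_supply = 90.359/400 = 0.226 A.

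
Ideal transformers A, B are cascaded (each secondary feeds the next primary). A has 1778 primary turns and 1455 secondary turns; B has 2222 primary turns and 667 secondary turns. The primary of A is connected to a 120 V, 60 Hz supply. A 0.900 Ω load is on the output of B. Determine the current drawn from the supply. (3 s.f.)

I_supply ≈ 8.05 A

After A: V = 120.00 × 1455/1778 = 98.200 V.
After B: V = 98.200 × 667/2222 = 29.478 V.
I_load = 29.478/0.900 = 32.753 A, so P_out = 29.478 × 32.753 = 965.49 W.
All ideal ⇒ P_in = P_out, so I_supply = 965.49/120 = 8.05 A.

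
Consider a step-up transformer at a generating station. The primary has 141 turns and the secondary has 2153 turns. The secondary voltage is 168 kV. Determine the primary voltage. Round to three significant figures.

V_p ≈ 11000 V

V_p/V_s = N_p/N_s, so V_p = 168000 × 141/2153 = 11000 V.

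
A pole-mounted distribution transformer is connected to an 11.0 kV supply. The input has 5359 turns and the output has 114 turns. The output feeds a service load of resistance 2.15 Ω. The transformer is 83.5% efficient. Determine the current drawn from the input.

V_out = 11000 × 114/5359 = 234.00 V.
I_out = V_out/R = 234.00/2.15 = 108.84 A.
P_out = V_out I_out = 234.00 × 108.84 = 25468 W.
P_in = P_out/η = 25468/0.835 = 30500 W.
I_in = P_in/V_in = 30500/11000 = 2.77 A.

I_in ≈ 2.77 A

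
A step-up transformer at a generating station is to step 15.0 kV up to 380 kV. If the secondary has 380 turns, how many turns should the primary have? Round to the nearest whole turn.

N_p = 15 turns

N_p/N_s = V_p/V_s, so N_p = 380 × 15000/380000 = 15.0 ≈ 15 turns.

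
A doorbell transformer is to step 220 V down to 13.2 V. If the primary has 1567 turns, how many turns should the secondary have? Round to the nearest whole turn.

N_s = 94 turns

N_s/N_p = V_s/V_p, so N_s = 1567 × 13.2/220 = 94.0 ≈ 94 turns.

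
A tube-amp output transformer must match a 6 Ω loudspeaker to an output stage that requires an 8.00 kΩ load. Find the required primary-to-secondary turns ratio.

N_p/N_s ≈ 36.5

Z_p/Z_s = (N_p/N_s)², so N_p/N_s = √(8000/6) = √1330 = 36.5.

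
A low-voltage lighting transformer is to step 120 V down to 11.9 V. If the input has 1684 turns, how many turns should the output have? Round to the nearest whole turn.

N_out/N_in = V_out/V_in, so N_out = 1684 × 11.9/120 = 167.0 ≈ 167 turns.

N_out = 167 turns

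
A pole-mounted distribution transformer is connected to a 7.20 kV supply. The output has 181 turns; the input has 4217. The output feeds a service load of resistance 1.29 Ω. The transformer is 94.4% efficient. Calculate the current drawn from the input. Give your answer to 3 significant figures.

I_in ≈ 10.9 A

V_out = 7200 × 181/4217 = 309.03 V.
I_out = V_out/R = 309.03/1.29 = 239.56 A.
P_out = V_out I_out = 309.03 × 239.56 = 74033 W.
P_in = P_out/η = 74033/0.944 = 78425 W.
I_in = P_in/V_in = 78425/7200 = 10.9 A.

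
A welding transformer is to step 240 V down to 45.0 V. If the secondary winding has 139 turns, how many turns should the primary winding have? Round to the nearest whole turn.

N_p/N_s = V_p/V_s, so N_p = 139 × 240/45.0 = 741.3 ≈ 741 turns.

N_p = 741 turns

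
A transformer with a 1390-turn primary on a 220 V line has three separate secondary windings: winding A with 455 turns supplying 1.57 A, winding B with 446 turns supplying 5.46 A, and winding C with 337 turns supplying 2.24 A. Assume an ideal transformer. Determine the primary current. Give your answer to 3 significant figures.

V_A = 220 × 455/1390 = 72.014 V; V_B = 220 × 446/1390 = 70.590 V; V_C = 220 × 337/1390 = 53.338 V.
P_out = V_A I_A + V_B I_B + V_C I_C = 72.014×1.57 + 70.590×5.46 + 53.338×2.24 = 113.06 + 385.42 + 119.48 = 617.96 W.
Ideal ⇒ P_in = P_out, so I_p = P_out/V_p = 617.96/220 = 2.81 A.

I_p ≈ 2.81 A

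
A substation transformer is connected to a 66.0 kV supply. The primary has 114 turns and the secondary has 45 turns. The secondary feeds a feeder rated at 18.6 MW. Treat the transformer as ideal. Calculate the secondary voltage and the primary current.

V_s ≈ 26100 V, I_p ≈ 282 A

V_s = V_p × N_s/N_p = 66000 × 45/114 = 26053 V.
I_s = P/V_s = 1.86×10^7/26053 = 713.94 A.
I_p = I_s × N_s/N_p = 713.94 × 45/114 = 282 A.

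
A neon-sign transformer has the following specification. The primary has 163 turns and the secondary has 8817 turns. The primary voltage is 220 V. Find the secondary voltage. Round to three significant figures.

V_s ≈ 11900 V

V_s/V_p = N_s/N_p, so V_s = 220 × 8817/163 = 11900 V.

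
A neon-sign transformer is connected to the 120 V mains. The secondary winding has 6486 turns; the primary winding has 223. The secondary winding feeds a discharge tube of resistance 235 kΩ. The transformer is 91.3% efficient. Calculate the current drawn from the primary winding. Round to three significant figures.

I_p ≈ 0.473 A

V_s = 120 × 6486/223 = 3490.2 V.
I_s = V_s/R = 3490.2/235000 = 0.014852 A.
P_out = V_s I_s = 3490.2 × 0.014852 = 51.837 W.
P_in = P_out/η = 51.837/0.913 = 56.776 W.
I_p = P_in/V_p = 56.776/120 = 0.473 A.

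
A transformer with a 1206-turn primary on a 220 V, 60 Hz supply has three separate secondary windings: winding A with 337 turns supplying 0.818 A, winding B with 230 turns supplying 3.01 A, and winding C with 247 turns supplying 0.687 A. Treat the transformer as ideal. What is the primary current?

I_p ≈ 0.943 A

V_A = 220 × 337/1206 = 61.476 V; V_B = 220 × 230/1206 = 41.957 V; V_C = 220 × 247/1206 = 45.058 V.
P_out = V_A I_A + V_B I_B + V_C I_C = 61.476×0.818 + 41.957×3.01 + 45.058×0.687 = 50.287 + 126.29 + 30.955 = 207.53 W.
Ideal ⇒ P_in = P_out, so I_p = P_out/V_p = 207.53/220 = 0.943 A.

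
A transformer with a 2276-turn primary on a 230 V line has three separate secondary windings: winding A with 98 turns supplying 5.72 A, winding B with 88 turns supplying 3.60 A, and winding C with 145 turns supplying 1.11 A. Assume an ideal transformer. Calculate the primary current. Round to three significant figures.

V_A = 230 × 98/2276 = 9.9033 V; V_B = 230 × 88/2276 = 8.8928 V; V_C = 230 × 145/2276 = 14.653 V.
P_out = V_A I_A + V_B I_B + V_C I_C = 9.9033×5.72 + 8.8928×3.60 + 14.653×1.11 = 56.647 + 32.014 + 16.265 = 104.93 W.
Ideal ⇒ P_in = P_out, so I_p = P_out/V_p = 104.93/230 = 0.456 A.

I_p ≈ 0.456 A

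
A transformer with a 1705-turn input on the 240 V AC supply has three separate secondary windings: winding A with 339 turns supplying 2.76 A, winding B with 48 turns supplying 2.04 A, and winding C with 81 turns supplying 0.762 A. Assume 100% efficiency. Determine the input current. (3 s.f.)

I_in ≈ 0.642 A

V_A = 240 × 339/1705 = 47.718 V; V_B = 240 × 48/1705 = 6.7566 V; V_C = 240 × 81/1705 = 11.402 V.
P_out = V_A I_A + V_B I_B + V_C I_C = 47.718×2.76 + 6.7566×2.04 + 11.402×0.762 = 131.70 + 13.783 + 8.6881 = 154.17 W.
Ideal ⇒ P_in = P_out, so I_in = P_out/V_in = 154.17/240 = 0.642 A.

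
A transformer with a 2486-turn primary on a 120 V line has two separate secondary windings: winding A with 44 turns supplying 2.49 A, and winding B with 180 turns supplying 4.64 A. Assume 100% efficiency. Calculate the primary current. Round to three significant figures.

I_p ≈ 0.380 A

V_A = 120 × 44/2486 = 2.1239 V; V_B = 120 × 180/2486 = 8.6887 V.
P_out = V_A I_A + V_B I_B = 2.1239×2.49 + 8.6887×4.64 = 5.2885 + 40.315 = 45.604 W.
Ideal ⇒ P_in = P_out, so I_p = P_out/V_p = 45.604/120 = 0.380 A.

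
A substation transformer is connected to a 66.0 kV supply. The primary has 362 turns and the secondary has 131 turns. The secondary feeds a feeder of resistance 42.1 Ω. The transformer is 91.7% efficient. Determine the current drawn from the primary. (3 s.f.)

V_s = 66000 × 131/362 = 23884 V.
I_s = V_s/R = 23884/42.1 = 567.32 A.
P_out = V_s I_s = 23884 × 567.32 = 1.3550×10^7 W.
P_in = P_out/η = 1.3550×10^7/0.917 = 1.4776×10^7 W.
I_p = P_in/V_p = 1.4776×10^7/66000 = 224 A.

I_p ≈ 224 A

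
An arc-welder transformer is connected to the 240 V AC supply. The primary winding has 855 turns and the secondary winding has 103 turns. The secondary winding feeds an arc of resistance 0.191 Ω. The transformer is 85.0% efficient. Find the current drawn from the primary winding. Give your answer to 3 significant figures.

V_s = 240 × 103/855 = 28.912 V.
I_s = V_s/R = 28.912/0.191 = 151.37 A.
P_out = V_s I_s = 28.912 × 151.37 = 4376.5 W.
P_in = P_out/η = 4376.5/0.850 = 5148.9 W.
I_p = P_in/V_p = 5148.9/240 = 21.5 A.

I_p ≈ 21.5 A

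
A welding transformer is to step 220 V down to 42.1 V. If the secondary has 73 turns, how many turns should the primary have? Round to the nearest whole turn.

N_p = 381 turns

N_p/N_s = V_p/V_s, so N_p = 73 × 220/42.1 = 381.5 ≈ 381 turns.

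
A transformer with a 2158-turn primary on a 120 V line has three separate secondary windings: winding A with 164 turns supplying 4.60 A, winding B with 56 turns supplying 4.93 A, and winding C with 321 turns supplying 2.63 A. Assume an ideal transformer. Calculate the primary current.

V_A = 120 × 164/2158 = 9.1196 V; V_B = 120 × 56/2158 = 3.1140 V; V_C = 120 × 321/2158 = 17.850 V.
P_out = V_A I_A + V_B I_B + V_C I_C = 9.1196×4.60 + 3.1140×4.93 + 17.850×2.63 = 41.950 + 15.352 + 46.945 = 104.25 W.
Ideal ⇒ P_in = P_out, so I_p = P_out/V_p = 104.25/120 = 0.869 A.

I_p ≈ 0.869 A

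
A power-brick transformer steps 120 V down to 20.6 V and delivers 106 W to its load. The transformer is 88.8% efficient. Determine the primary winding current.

I_p ≈ 0.995 A

P_in = P_out/η = 106/0.888 = 119.37 W.
I_p = P_in/V_p = 119.37/120 = 0.995 A.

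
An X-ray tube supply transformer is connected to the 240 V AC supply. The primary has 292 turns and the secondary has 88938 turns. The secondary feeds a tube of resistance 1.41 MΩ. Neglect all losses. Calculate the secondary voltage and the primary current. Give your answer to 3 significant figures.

V_s ≈ 73100 V, I_p ≈ 15.8 A

V_s = V_p × N_s/N_p = 240 × 88938/292 = 73100 V.
I_s = V_s/R = 73100/(1.41×10^6) = 0.051844 A.
I_p = I_s × N_s/N_p = 0.051844 × 88938/292 = 15.8 A.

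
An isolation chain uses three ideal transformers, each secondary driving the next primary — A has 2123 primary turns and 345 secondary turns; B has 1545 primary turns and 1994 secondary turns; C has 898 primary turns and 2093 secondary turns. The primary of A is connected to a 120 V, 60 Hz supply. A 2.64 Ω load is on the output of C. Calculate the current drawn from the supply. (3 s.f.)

I_supply ≈ 10.9 A

After A: V = 120.00 × 345/2123 = 19.501 V.
After B: V = 19.501 × 1994/1545 = 25.168 V.
After C: V = 25.168 × 2093/898 = 58.660 V.
I_load = 58.660/2.64 = 22.220 A, so P_out = 58.660 × 22.220 = 1303.4 W.
All ideal ⇒ P_in = P_out, so I_supply = 1303.4/120 = 10.9 A.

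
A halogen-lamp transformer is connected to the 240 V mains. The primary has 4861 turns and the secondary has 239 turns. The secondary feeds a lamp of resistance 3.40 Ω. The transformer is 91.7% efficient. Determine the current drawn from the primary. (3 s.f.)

I_p ≈ 0.186 A

V_s = 240 × 239/4861 = 11.800 V.
I_s = V_s/R = 11.800/3.40 = 3.4706 A.
P_out = V_s I_s = 11.800 × 3.4706 = 40.953 W.
P_in = P_out/η = 40.953/0.917 = 44.660 W.
I_p = P_in/V_p = 44.660/240 = 0.186 A.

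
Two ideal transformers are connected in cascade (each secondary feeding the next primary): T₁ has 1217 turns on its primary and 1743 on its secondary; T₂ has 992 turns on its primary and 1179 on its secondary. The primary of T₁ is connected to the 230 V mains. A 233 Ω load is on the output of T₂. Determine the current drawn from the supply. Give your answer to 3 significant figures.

I_supply ≈ 2.86 A

After T₁: V = 230.00 × 1743/1217 = 329.41 V.
After T₂: V = 329.41 × 1179/992 = 391.50 V.
I_load = 391.50/233 = 1.6803 A, so P_out = 391.50 × 1.6803 = 657.84 W.
All ideal ⇒ P_in = P_out, so I_supply = 657.84/230 = 2.86 A.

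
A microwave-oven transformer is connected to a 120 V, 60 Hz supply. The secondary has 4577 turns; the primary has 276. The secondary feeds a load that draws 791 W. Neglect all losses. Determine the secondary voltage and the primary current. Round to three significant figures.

V_s = V_p × N_s/N_p = 120 × 4577/276 = 1990.0 V.
I_s = P/V_s = 791/1990.0 = 0.39749 A.
I_p = I_s × N_s/N_p = 0.39749 × 4577/276 = 6.59 A.

V_s ≈ 1990 V, I_p ≈ 6.59 A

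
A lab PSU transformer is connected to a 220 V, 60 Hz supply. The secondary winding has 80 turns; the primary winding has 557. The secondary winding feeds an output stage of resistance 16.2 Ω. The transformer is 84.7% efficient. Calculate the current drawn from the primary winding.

V_s = 220 × 80/557 = 31.598 V.
I_s = V_s/R = 31.598/16.2 = 1.9505 A.
P_out = V_s I_s = 31.598 × 1.9505 = 61.631 W.
P_in = P_out/η = 61.631/0.847 = 72.764 W.
I_p = P_in/V_p = 72.764/220 = 0.331 A.

I_p ≈ 0.331 A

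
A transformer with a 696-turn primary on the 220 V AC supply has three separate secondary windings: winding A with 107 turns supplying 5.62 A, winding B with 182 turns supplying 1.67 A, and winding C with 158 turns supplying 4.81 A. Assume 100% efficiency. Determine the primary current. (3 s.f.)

I_p ≈ 2.39 A

V_A = 220 × 107/696 = 33.822 V; V_B = 220 × 182/696 = 57.529 V; V_C = 220 × 158/696 = 49.943 V.
P_out = V_A I_A + V_B I_B + V_C I_C = 33.822×5.62 + 57.529×1.67 + 49.943×4.81 = 190.08 + 96.073 + 240.22 = 526.38 W.
Ideal ⇒ P_in = P_out, so I_p = P_out/V_p = 526.38/220 = 2.39 A.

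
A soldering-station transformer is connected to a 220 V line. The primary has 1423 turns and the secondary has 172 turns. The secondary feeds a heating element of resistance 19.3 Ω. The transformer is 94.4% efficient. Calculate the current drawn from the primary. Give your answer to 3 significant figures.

I_p ≈ 0.176 A

V_s = 220 × 172/1423 = 26.592 V.
I_s = V_s/R = 26.592/19.3 = 1.3778 A.
P_out = V_s I_s = 26.592 × 1.3778 = 36.638 W.
P_in = P_out/η = 36.638/0.944 = 38.812 W.
I_p = P_in/V_p = 38.812/220 = 0.176 A.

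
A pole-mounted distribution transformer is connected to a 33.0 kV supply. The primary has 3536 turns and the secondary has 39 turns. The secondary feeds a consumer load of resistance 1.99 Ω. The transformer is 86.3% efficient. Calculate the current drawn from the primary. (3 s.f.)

I_p ≈ 2.34 A

V_s = 33000 × 39/3536 = 363.97 V.
I_s = V_s/R = 363.97/1.99 = 182.90 A.
P_out = V_s I_s = 363.97 × 182.90 = 66570 W.
P_in = P_out/η = 66570/0.863 = 77138 W.
I_p = P_in/V_p = 77138/33000 = 2.34 A.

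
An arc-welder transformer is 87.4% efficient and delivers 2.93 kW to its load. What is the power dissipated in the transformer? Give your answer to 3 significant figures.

P_in = P_out/η = 2930/0.874 = 3352.40 W.
P_loss = P_in − P_out = 3352.40 − 2930 = 422 W.

P_loss ≈ 422 W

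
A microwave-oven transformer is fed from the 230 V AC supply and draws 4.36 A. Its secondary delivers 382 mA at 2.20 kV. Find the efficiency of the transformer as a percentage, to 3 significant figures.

P_in = 230 × 4.36 = 1002.80 W.
P_out = 2200 × 0.382 = 840.400 W.
η = P_out/P_in = 840.400/1002.80 = 0.838.

η ≈ 83.8%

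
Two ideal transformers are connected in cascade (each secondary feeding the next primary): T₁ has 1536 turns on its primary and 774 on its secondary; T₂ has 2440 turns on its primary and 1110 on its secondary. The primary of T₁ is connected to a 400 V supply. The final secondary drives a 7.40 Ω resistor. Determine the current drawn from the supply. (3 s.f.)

After T₁: V = 400.00 × 774/1536 = 201.56 V.
After T₂: V = 201.56 × 1110/2440 = 91.694 V.
I_load = 91.694/7.40 = 12.391 A, so P_out = 91.694 × 12.391 = 1136.2 W.
All ideal ⇒ P_in = P_out, so I_supply = 1136.2/400 = 2.84 A.

I_supply ≈ 2.84 A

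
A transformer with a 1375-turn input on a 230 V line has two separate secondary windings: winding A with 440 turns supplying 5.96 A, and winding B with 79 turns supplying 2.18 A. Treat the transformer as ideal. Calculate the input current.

I_in ≈ 2.03 A

V_A = 230 × 440/1375 = 73.600 V; V_B = 230 × 79/1375 = 13.215 V.
P_out = V_A I_A + V_B I_B = 73.600×5.96 + 13.215×2.18 = 438.66 + 28.808 = 467.46 W.
Ideal ⇒ P_in = P_out, so I_in = P_out/V_in = 467.46/230 = 2.03 A.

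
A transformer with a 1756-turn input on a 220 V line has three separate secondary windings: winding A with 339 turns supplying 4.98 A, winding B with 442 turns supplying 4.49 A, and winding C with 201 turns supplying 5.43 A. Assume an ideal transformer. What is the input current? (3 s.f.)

V_A = 220 × 339/1756 = 42.472 V; V_B = 220 × 442/1756 = 55.376 V; V_C = 220 × 201/1756 = 25.182 V.
P_out = V_A I_A + V_B I_B + V_C I_C = 42.472×4.98 + 55.376×4.49 + 25.182×5.43 = 211.51 + 248.64 + 136.74 = 596.89 W.
Ideal ⇒ P_in = P_out, so I_in = P_out/V_in = 596.89/220 = 2.71 A.

I_in ≈ 2.71 A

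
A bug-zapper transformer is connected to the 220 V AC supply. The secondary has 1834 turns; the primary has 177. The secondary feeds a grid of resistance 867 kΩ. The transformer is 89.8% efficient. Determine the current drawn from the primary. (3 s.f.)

I_p ≈ 0.0303 A

V_s = 220 × 1834/177 = 2279.5 V.
I_s = V_s/R = 2279.5/867000 = 0.0026292 A.
P_out = V_s I_s = 2279.5 × 0.0026292 = 5.9935 W.
P_in = P_out/η = 5.9935/0.898 = 6.6742 W.
I_p = P_in/V_p = 6.6742/220 = 0.0303 A.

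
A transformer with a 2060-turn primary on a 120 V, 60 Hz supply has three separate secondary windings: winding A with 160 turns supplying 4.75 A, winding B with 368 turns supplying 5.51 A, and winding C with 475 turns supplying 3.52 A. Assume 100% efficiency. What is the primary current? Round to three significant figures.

V_A = 120 × 160/2060 = 9.3204 V; V_B = 120 × 368/2060 = 21.437 V; V_C = 120 × 475/2060 = 27.670 V.
P_out = V_A I_A + V_B I_B + V_C I_C = 9.3204×4.75 + 21.437×5.51 + 27.670×3.52 = 44.272 + 118.12 + 97.398 = 259.79 W.
Ideal ⇒ P_in = P_out, so I_p = P_out/V_p = 259.79/120 = 2.16 A.

I_p ≈ 2.16 A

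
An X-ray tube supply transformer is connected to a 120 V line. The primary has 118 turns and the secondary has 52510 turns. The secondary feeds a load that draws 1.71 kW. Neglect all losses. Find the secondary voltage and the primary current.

V_s ≈ 53400 V, I_p ≈ 14.2 A

V_s = V_p × N_s/N_p = 120 × 52510/118 = 53400 V.
I_s = P/V_s = 1710/53400 = 0.032022 A.
I_p = I_s × N_s/N_p = 0.032022 × 52510/118 = 14.2 A.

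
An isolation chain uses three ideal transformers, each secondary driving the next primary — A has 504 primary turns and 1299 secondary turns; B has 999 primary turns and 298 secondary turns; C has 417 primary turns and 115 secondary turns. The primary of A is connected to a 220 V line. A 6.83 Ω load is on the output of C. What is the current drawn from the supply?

After A: V = 220.00 × 1299/504 = 567.02 V.
After B: V = 567.02 × 298/999 = 169.14 V.
After C: V = 169.14 × 115/417 = 46.646 V.
I_load = 46.646/6.83 = 6.8296 A, so P_out = 46.646 × 6.8296 = 318.57 W.
All ideal ⇒ P_in = P_out, so I_supply = 318.57/220 = 1.45 A.

I_supply ≈ 1.45 A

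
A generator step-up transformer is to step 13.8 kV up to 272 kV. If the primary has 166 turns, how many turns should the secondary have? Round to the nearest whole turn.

N_s = 3272 turns

N_s/N_p = V_s/V_p, so N_s = 166 × 272000/13800 = 3271.9 ≈ 3272 turns.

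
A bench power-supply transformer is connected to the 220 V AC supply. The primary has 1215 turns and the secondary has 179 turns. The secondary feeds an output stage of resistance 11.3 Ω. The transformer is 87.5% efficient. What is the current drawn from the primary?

I_p ≈ 0.483 A

V_s = 220 × 179/1215 = 32.412 V.
I_s = V_s/R = 32.412/11.3 = 2.8683 A.
P_out = V_s I_s = 32.412 × 2.8683 = 92.965 W.
P_in = P_out/η = 92.965/0.875 = 106.25 W.
I_p = P_in/V_p = 106.25/220 = 0.483 A.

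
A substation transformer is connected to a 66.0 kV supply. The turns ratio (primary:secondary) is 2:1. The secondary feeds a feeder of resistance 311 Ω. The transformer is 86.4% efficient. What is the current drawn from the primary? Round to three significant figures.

I_p ≈ 61.4 A

V_s = 66000 × 1/2 = 33000 V.
I_s = V_s/R = 33000/311 = 106.11 A.
P_out = V_s I_s = 33000 × 106.11 = 3.5016×10^6 W.
P_in = P_out/η = 3.5016×10^6/0.864 = 4.0528×10^6 W.
I_p = P_in/V_p = 4.0528×10^6/66000 = 61.4 A.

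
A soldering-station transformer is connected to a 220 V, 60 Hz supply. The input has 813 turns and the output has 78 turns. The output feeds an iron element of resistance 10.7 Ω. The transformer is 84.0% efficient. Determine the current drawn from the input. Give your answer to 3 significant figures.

V_out = 220 × 78/813 = 21.107 V.
I_out = V_out/R = 21.107/10.7 = 1.9726 A.
P_out = V_out I_out = 21.107 × 1.9726 = 41.636 W.
P_in = P_out/η = 41.636/0.840 = 49.567 W.
I_in = P_in/V_in = 49.567/220 = 0.225 A.

I_in ≈ 0.225 A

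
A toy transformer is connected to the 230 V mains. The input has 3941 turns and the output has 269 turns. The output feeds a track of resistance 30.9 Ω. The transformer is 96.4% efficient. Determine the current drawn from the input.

I_in ≈ 0.0360 A

V_out = 230 × 269/3941 = 15.699 V.
I_out = V_out/R = 15.699/30.9 = 0.50806 A.
P_out = V_out I_out = 15.699 × 0.50806 = 7.9761 W.
P_in = P_out/η = 7.9761/0.964 = 8.2739 W.
I_in = P_in/V_in = 8.2739/230 = 0.0360 A.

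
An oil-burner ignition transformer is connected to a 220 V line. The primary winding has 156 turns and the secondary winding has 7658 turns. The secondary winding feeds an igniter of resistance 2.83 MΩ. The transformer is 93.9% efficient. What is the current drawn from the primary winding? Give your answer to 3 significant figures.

I_p ≈ 0.200 A

V_s = 220 × 7658/156 = 10800 V.
I_s = V_s/R = 10800/(2.83×10^6) = 0.0038162 A.
P_out = V_s I_s = 10800 × 0.0038162 = 41.214 W.
P_in = P_out/η = 41.214/0.939 = 43.891 W.
I_p = P_in/V_p = 43.891/220 = 0.200 A.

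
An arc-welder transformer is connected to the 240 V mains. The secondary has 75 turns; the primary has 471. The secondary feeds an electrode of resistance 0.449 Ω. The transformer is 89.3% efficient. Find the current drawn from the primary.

V_s = 240 × 75/471 = 38.217 V.
I_s = V_s/R = 38.217/0.449 = 85.115 A.
P_out = V_s I_s = 38.217 × 85.115 = 3252.8 W.
P_in = P_out/η = 3252.8/0.893 = 3642.5 W.
I_p = P_in/V_p = 3642.5/240 = 15.2 A.

I_p ≈ 15.2 A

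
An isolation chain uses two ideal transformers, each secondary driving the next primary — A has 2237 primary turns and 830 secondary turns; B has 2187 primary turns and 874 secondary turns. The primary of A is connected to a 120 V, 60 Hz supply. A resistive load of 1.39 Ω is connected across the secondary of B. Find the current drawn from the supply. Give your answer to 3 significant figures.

I_supply ≈ 1.90 A

After A: V = 120.00 × 830/2237 = 44.524 V.
After B: V = 44.524 × 874/2187 = 17.793 V.
I_load = 17.793/1.39 = 12.801 A, so P_out = 17.793 × 12.801 = 227.77 W.
All ideal ⇒ P_in = P_out, so I_supply = 227.77/120 = 1.90 A.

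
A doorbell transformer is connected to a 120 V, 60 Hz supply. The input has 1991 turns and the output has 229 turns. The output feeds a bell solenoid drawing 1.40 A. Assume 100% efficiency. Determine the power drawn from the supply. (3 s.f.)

P ≈ 19.3 W

I_in = I_out × N_out/N_in = 1.40 × 229/1991 = 0.16102 A.
P = V_in I_in = 120 × 0.16102 = 19.3 W.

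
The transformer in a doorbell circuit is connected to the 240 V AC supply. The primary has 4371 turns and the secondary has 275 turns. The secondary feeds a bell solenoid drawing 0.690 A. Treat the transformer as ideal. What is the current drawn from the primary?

I_p ≈ 0.0434 A

For an ideal transformer I_p N_p = I_s N_s, so I_p = 0.690 × 275/4371 = 0.0434 A.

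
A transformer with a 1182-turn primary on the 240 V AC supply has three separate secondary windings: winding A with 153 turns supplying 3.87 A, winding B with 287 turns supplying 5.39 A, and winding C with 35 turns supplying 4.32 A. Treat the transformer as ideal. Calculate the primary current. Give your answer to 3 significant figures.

V_A = 240 × 153/1182 = 31.066 V; V_B = 240 × 287/1182 = 58.274 V; V_C = 240 × 35/1182 = 7.1066 V.
P_out = V_A I_A + V_B I_B + V_C I_C = 31.066×3.87 + 58.274×5.39 + 7.1066×4.32 = 120.23 + 314.10 + 30.701 = 465.02 W.
Ideal ⇒ P_in = P_out, so I_p = P_out/V_p = 465.02/240 = 1.94 A.

I_p ≈ 1.94 A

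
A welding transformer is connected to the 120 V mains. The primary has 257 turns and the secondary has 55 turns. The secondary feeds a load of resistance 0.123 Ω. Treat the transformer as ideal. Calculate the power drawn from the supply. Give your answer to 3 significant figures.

V_s = V_p × N_s/N_p = 120 × 55/257 = 25.681 V.
I_s = V_s/R = 25.681/0.123 = 208.79 A.
I_p = I_s × N_s/N_p = 208.79 × 55/257 = 44.682 A.
P = V_p I_p = 120 × 44.682 = 5360 W.

P ≈ 5360 W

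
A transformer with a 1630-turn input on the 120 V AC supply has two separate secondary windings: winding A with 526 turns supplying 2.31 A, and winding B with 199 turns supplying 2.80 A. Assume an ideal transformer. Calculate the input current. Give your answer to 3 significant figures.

V_A = 120 × 526/1630 = 38.724 V; V_B = 120 × 199/1630 = 14.650 V.
P_out = V_A I_A + V_B I_B = 38.724×2.31 + 14.650×2.80 = 89.452 + 41.021 = 130.47 W.
Ideal ⇒ P_in = P_out, so I_in = P_out/V_in = 130.47/120 = 1.09 A.

I_in ≈ 1.09 A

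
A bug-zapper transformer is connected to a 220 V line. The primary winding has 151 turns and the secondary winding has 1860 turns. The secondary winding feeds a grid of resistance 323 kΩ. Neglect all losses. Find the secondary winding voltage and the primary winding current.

V_s = V_p × N_s/N_p = 220 × 1860/151 = 2709.9 V.
I_s = V_s/R = 2709.9/323000 = 0.0083899 A.
I_p = I_s × N_s/N_p = 0.0083899 × 1860/151 = 0.103 A.

V_s ≈ 2710 V, I_p ≈ 0.103 A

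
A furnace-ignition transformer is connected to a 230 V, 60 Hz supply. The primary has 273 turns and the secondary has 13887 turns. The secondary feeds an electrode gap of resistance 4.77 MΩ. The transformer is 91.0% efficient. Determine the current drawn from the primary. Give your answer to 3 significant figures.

I_p ≈ 0.137 A

V_s = 230 × 13887/273 = 11700 V.
I_s = V_s/R = 11700/(4.77×10^6) = 0.0024528 A.
P_out = V_s I_s = 11700 × 0.0024528 = 28.696 W.
P_in = P_out/η = 28.696/0.910 = 31.535 W.
I_p = P_in/V_p = 31.535/230 = 0.137 A.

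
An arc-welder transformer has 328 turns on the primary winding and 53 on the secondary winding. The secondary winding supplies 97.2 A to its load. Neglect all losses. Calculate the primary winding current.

For an ideal transformer I_p/I_s = N_s/N_p, so I_p = 97.2 × 53/328 = 15.7 A.

I_p ≈ 15.7 A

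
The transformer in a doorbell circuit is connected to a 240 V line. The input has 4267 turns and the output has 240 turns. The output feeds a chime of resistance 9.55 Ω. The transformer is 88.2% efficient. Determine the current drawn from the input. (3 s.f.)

I_in ≈ 0.0901 A

V_out = 240 × 240/4267 = 13.499 V.
I_out = V_out/R = 13.499/9.55 = 1.4135 A.
P_out = V_out I_out = 13.499 × 1.4135 = 19.081 W.
P_in = P_out/η = 19.081/0.882 = 21.634 W.
I_in = P_in/V_in = 21.634/240 = 0.0901 A.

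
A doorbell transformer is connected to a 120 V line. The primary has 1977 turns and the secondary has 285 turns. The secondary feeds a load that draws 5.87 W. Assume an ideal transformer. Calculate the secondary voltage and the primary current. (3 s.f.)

V_s = V_p × N_s/N_p = 120 × 285/1977 = 17.299 V.
I_s = P/V_s = 5.87/17.299 = 0.33933 A.
I_p = I_s × N_s/N_p = 0.33933 × 285/1977 = 0.0489 A.

V_s ≈ 17.3 V, I_p ≈ 0.0489 A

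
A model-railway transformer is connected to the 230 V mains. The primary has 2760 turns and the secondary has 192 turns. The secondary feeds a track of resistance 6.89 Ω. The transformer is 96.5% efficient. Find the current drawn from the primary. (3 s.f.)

V_s = 230 × 192/2760 = 16.000 V.
I_s = V_s/R = 16.000/6.89 = 2.3222 A.
P_out = V_s I_s = 16.000 × 2.3222 = 37.155 W.
P_in = P_out/η = 37.155/0.965 = 38.503 W.
I_p = P_in/V_p = 38.503/230 = 0.167 A.

I_p ≈ 0.167 A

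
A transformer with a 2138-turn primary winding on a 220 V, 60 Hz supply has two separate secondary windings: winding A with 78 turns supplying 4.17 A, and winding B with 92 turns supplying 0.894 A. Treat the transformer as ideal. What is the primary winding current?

I_p ≈ 0.191 A

V_A = 220 × 78/2138 = 8.0262 V; V_B = 220 × 92/2138 = 9.4668 V.
P_out = V_A I_A + V_B I_B = 8.0262×4.17 + 9.4668×0.894 = 33.469 + 8.4633 = 41.933 W.
Ideal ⇒ P_in = P_out, so I_p = P_out/V_p = 41.933/220 = 0.191 A.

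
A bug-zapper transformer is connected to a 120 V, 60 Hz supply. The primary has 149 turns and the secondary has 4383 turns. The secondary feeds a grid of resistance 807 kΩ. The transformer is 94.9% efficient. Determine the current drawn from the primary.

V_s = 120 × 4383/149 = 3529.9 V.
I_s = V_s/R = 3529.9/807000 = 0.0043741 A.
P_out = V_s I_s = 3529.9 × 0.0043741 = 15.440 W.
P_in = P_out/η = 15.440/0.949 = 16.270 W.
I_p = P_in/V_p = 16.270/120 = 0.136 A.

I_p ≈ 0.136 A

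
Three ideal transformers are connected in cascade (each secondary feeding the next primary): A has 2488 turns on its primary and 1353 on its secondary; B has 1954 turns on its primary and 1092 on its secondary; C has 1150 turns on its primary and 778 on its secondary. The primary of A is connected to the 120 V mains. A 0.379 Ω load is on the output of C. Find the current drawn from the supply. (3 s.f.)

I_supply ≈ 13.4 A

After A: V = 120.00 × 1353/2488 = 65.257 V.
After B: V = 65.257 × 1092/1954 = 36.469 V.
After C: V = 36.469 × 778/1150 = 24.672 V.
I_load = 24.672/0.379 = 65.098 A, so P_out = 24.672 × 65.098 = 1606.1 W.
All ideal ⇒ P_in = P_out, so I_supply = 1606.1/120 = 13.4 A.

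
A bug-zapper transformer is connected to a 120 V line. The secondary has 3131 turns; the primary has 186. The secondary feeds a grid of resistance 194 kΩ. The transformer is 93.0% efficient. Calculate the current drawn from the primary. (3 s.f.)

V_s = 120 × 3131/186 = 2020.0 V.
I_s = V_s/R = 2020.0/194000 = 0.010412 A.
P_out = V_s I_s = 2020.0 × 0.010412 = 21.033 W.
P_in = P_out/η = 21.033/0.930 = 22.616 W.
I_p = P_in/V_p = 22.616/120 = 0.188 A.

I_p ≈ 0.188 A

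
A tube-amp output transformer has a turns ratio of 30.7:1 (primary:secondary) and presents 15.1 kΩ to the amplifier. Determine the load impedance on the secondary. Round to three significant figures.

Z_s = Z_p/(N_p/N_s)² = 15100/30.7² = 16.0 Ω.

Z_s ≈ 16.0 Ω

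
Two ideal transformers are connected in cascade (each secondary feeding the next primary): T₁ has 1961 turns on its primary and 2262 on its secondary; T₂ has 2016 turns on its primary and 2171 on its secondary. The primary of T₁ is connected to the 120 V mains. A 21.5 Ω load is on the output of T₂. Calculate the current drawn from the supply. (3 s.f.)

Secondary of T₁: V = 120.00 × 2262/1961 = 138.42 V.
Secondary of T₂: V = 138.42 × 2171/2016 = 149.06 V.
I_load = 149.06/21.5 = 6.9331 A, so P_out = 149.06 × 6.9331 = 1033.5 W.
All ideal ⇒ P_in = P_out, so I_supply = 1033.5/120 = 8.61 A.

I_supply ≈ 8.61 A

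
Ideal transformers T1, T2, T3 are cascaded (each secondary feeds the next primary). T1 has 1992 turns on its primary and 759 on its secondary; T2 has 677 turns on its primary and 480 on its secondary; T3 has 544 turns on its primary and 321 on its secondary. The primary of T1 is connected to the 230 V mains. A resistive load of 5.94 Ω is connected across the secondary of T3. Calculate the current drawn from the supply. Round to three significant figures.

Secondary of T1: V = 230.00 × 759/1992 = 87.636 V.
Secondary of T2: V = 87.636 × 480/677 = 62.135 V.
Secondary of T3: V = 62.135 × 321/544 = 36.664 V.
I_load = 36.664/5.94 = 6.1724 A, so P_out = 36.664 × 6.1724 = 226.30 W.
All ideal ⇒ P_in = P_out, so I_supply = 226.30/230 = 0.984 A.

I_supply ≈ 0.984 A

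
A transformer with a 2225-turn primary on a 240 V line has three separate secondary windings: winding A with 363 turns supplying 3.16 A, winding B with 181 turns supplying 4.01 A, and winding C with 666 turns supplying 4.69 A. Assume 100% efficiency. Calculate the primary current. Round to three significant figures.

I_p ≈ 2.25 A

V_A = 240 × 363/2225 = 39.155 V; V_B = 240 × 181/2225 = 19.524 V; V_C = 240 × 666/2225 = 71.838 V.
P_out = V_A I_A + V_B I_B + V_C I_C = 39.155×3.16 + 19.524×4.01 + 71.838×4.69 = 123.73 + 78.290 + 336.92 = 538.94 W.
Ideal ⇒ P_in = P_out, so I_p = P_out/V_p = 538.94/240 = 2.25 A.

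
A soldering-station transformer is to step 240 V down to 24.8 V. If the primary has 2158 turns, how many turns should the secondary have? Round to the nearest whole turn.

N_s/N_p = V_s/V_p, so N_s = 2158 × 24.8/240 = 223.0 ≈ 223 turns.

N_s = 223 turns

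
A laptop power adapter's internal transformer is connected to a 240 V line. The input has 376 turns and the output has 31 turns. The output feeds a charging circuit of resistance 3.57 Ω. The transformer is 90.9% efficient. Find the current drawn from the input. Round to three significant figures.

I_in ≈ 0.503 A

V_out = 240 × 31/376 = 19.787 V.
I_out = V_out/R = 19.787/3.57 = 5.5426 A.
P_out = V_out I_out = 19.787 × 5.5426 = 109.67 W.
P_in = P_out/η = 109.67/0.909 = 120.65 W.
I_in = P_in/V_in = 120.65/240 = 0.503 A.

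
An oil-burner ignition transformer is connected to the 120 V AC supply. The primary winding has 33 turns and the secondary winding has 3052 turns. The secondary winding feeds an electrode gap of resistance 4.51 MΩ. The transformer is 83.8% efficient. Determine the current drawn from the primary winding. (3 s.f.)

I_p ≈ 0.272 A

V_s = 120 × 3052/33 = 11098 V.
I_s = V_s/R = 11098/(4.51×10^6) = 0.0024608 A.
P_out = V_s I_s = 11098 × 0.0024608 = 27.310 W.
P_in = P_out/η = 27.310/0.838 = 32.590 W.
I_p = P_in/V_p = 32.590/120 = 0.272 A.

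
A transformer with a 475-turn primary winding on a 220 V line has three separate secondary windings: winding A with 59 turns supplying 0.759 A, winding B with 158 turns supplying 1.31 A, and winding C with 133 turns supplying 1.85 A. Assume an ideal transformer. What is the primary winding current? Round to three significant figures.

I_p ≈ 1.05 A

V_A = 220 × 59/475 = 27.326 V; V_B = 220 × 158/475 = 73.179 V; V_C = 220 × 133/475 = 61.600 V.
P_out = V_A I_A + V_B I_B + V_C I_C = 27.326×0.759 + 73.179×1.31 + 61.600×1.85 = 20.741 + 95.864 + 113.96 = 230.57 W.
Ideal ⇒ P_in = P_out, so I_p = P_out/V_p = 230.57/220 = 1.05 A.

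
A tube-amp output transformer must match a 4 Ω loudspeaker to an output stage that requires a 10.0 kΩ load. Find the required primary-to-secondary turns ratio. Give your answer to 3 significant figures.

Z_p/Z_s = (N_p/N_s)², so N_p/N_s = √(10000/4) = √2500 = 50.0.

N_p/N_s ≈ 50.0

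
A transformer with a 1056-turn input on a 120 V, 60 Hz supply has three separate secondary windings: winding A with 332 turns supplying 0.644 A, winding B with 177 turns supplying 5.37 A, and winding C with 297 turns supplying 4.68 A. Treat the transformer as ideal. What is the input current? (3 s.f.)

V_A = 120 × 332/1056 = 37.727 V; V_B = 120 × 177/1056 = 20.114 V; V_C = 120 × 297/1056 = 33.750 V.
P_out = V_A I_A + V_B I_B + V_C I_C = 37.727×0.644 + 20.114×5.37 + 33.750×4.68 = 24.296 + 108.01 + 157.95 = 290.26 W.
Ideal ⇒ P_in = P_out, so I_in = P_out/V_in = 290.26/120 = 2.42 A.

I_in ≈ 2.42 A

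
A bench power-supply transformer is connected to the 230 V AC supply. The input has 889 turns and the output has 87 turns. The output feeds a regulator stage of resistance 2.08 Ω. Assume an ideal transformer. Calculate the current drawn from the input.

V_out = V_in × N_out/N_in = 230 × 87/889 = 22.508 V.
I_out = V_out/R = 22.508/2.08 = 10.821 A.
For an ideal transformer I_in N_in = I_out N_out, so I_in = 10.821 × 87/889 = 1.06 A.

I_in ≈ 1.06 A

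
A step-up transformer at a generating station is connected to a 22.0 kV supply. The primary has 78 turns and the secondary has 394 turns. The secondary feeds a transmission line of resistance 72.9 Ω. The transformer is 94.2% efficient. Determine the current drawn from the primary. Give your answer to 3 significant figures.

I_p ≈ 8170 A

V_s = 22000 × 394/78 = 111130 V.
I_s = V_s/R = 111130/72.9 = 1524.4 A.
P_out = V_s I_s = 111130 × 1524.4 = 1.6940×10^8 W.
P_in = P_out/η = 1.6940×10^8/0.942 = 1.7983×10^8 W.
I_p = P_in/V_p = 1.7983×10^8/22000 = 8170 A.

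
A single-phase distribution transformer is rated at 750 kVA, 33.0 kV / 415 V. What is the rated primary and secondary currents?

I_p = S/V_p = 750000/33000 = 22.7 A.
I_s = S/V_s = 750000/415 = 1810 A.

I_p ≈ 22.7 A, I_s ≈ 1810 A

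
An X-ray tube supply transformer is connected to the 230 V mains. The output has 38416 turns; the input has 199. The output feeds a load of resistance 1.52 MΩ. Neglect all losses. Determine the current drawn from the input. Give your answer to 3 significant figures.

V_out = V_in × N_out/N_in = 230 × 38416/199 = 44400 V.
I_out = V_out/R = 44400/(1.52×10^6) = 0.029211 A.
For an ideal transformer I_in N_in = I_out N_out, so I_in = 0.029211 × 38416/199 = 5.64 A.

I_in ≈ 5.64 A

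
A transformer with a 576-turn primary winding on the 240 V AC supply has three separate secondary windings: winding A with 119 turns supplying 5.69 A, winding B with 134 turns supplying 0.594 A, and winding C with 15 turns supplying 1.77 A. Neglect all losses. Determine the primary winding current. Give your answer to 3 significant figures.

V_A = 240 × 119/576 = 49.583 V; V_B = 240 × 134/576 = 55.833 V; V_C = 240 × 15/576 = 6.2500 V.
P_out = V_A I_A + V_B I_B + V_C I_C = 49.583×5.69 + 55.833×0.594 + 6.2500×1.77 = 282.13 + 33.165 + 11.062 = 326.36 W.
Ideal ⇒ P_in = P_out, so I_p = P_out/V_p = 326.36/240 = 1.36 A.

I_p ≈ 1.36 A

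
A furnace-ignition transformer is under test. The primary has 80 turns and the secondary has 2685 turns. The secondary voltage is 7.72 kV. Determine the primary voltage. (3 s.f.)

V_p/V_s = N_p/N_s, so V_p = 7720 × 80/2685 = 230 V.

V_p ≈ 230 V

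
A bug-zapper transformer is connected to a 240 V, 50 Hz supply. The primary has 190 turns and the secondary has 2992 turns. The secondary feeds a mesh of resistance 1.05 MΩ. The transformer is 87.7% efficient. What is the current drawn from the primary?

V_s = 240 × 2992/190 = 3779.4 V.
I_s = V_s/R = 3779.4/(1.05×10^6) = 0.0035994 A.
P_out = V_s I_s = 3779.4 × 0.0035994 = 13.603 W.
P_in = P_out/η = 13.603/0.877 = 15.511 W.
I_p = P_in/V_p = 15.511/240 = 0.0646 A.

I_p ≈ 0.0646 A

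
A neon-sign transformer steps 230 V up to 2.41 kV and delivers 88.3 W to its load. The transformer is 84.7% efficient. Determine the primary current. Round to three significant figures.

P_in = P_out/η = 88.3/0.847 = 104.25 W.
I_p = P_in/V_p = 104.25/230 = 0.453 A.

I_p ≈ 0.453 A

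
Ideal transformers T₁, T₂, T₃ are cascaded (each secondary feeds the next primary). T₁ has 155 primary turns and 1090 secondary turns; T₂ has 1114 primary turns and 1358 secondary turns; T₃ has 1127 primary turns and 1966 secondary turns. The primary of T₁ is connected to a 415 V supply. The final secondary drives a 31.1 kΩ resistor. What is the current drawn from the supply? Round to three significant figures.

After T₁: V = 415.00 × 1090/155 = 2918.4 V.
After T₂: V = 2918.4 × 1358/1114 = 3557.6 V.
After T₃: V = 3557.6 × 1966/1127 = 6206.1 V.
I_load = 6206.1/31100 = 0.19955 A, so P_out = 6206.1 × 0.19955 = 1238.4 W.
All ideal ⇒ P_in = P_out, so I_supply = 1238.4/415 = 2.98 A.

I_supply ≈ 2.98 A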